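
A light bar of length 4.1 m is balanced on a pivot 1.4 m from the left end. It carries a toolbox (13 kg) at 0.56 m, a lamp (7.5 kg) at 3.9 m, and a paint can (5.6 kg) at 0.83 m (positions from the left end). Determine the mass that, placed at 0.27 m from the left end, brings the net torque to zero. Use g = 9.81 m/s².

Taking torques about the pivot (at 1.4 m from the left end):
Toolbox: 13 × 9.81 = 127.5 N down at 0.56 m → arm 0.84 m, τ = 127.5 × 0.84 = 107.1 N·m counterclockwise.
Lamp: 7.5 × 9.81 = 73.58 N down at 3.9 m → arm 2.5 m, τ = 73.58 × 2.5 = 183.9 N·m clockwise.
Paint can: 5.6 × 9.81 = 54.94 N down at 0.83 m → arm 0.57 m, τ = 54.94 × 0.57 = 31.32 N·m counterclockwise.
Net moment of known loads = 45.48 N·m clockwise.
An unknown mass m at 0.27 m has arm 1.13 m; its moment is m·g·1.13 counterclockwise.
For rotational equilibrium, m × 9.81 × 1.13 = 45.48, so m = 45.48 / (9.81 × 1.13) = 4.1 kg.

m ≈ 4.1 kg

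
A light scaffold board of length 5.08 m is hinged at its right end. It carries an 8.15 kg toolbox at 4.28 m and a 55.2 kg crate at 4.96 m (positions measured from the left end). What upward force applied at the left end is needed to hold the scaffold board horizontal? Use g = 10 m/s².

F ≈ 25.9 N

Taking torques about the right end:
Toolbox: 8.15 × 10 = 81.5 N down at 4.28 m → arm 0.8 m, τ = 81.5 × 0.8 = 65.2 N·m counterclockwise.
Crate: 55.2 × 10 = 552 N down at 4.96 m → arm 0.12 m, τ = 552 × 0.12 = 66.24 N·m counterclockwise.
Net moment of the loads = 131.4 N·m counterclockwise.
The upward force F acts at the left end, arm 5.08 m, giving F × 5.08 clockwise.
Setting net torque to zero: F × 5.08 = 131.4 → F = 131.4 / 5.08 = 25.9 N.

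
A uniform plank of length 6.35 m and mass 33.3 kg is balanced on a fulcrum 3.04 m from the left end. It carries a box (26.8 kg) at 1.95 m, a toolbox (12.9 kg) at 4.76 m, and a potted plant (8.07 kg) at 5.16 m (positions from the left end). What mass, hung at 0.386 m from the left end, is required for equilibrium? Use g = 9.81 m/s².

Taking torques about the fulcrum (at 3.04 m from the left end):
Beam weight: 33.3 × 9.81 = 326.7 N down at 3.175 m → arm 0.135 m, τ = 326.7 × 0.135 = 44.1 N·m clockwise.
Box: 26.8 × 9.81 = 262.9 N down at 1.95 m → arm 1.09 m, τ = 262.9 × 1.09 = 286.6 N·m counterclockwise.
Toolbox: 12.9 × 9.81 = 126.5 N down at 4.76 m → arm 1.72 m, τ = 126.5 × 1.72 = 217.6 N·m clockwise.
Potted plant: 8.07 × 9.81 = 79.17 N down at 5.16 m → arm 2.12 m, τ = 79.17 × 2.12 = 167.8 N·m clockwise.
Net moment of known loads = 142.9 N·m clockwise.
An unknown mass m at 0.386 m has arm 2.654 m; its moment is m·g·2.654 counterclockwise.
For rotational equilibrium, m × 9.81 × 2.654 = 142.9, so m = 142.9 / (9.81 × 2.654) = 5.49 kg.

m ≈ 5.49 kg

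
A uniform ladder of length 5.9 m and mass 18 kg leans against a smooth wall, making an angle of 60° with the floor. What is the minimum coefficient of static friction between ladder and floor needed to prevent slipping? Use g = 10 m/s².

μ_min ≈ 0.289

Choose the foot of the ladder as the axis so the floor normal and friction both act there and drop out.
Ladder weight 18×10 = 180 N acts at 2.95 m along the ladder; its horizontal arm is 2.95·cos60° = 1.475 m → τ = 265.5 N·m clockwise.
Wall normal N acts horizontally at the top; its moment arm is the height L sinθ = 5.9·sin60° = 5.11 m, counterclockwise.
For rotational equilibrium, N × 5.11 = 265.5, so N = 51.96 N.
ΣFx = 0 ⇒ f = N_wall = 51.96 N. ΣFy = 0 ⇒ N_floor = 180 N.
μ_min = f / N_floor = 51.96 / 180 = 0.289.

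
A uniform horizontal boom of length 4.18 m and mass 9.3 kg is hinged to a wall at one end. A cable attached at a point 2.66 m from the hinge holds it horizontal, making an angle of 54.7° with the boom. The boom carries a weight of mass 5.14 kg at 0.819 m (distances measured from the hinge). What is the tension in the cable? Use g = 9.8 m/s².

Choose the hinge as the axis so the unknown hinge reaction has zero arm there.
Beam weight: 9.3 × 9.8 = 91.14 N down at 2.09 m → arm 2.09 m, τ = 91.14 × 2.09 = 190.5 N·m clockwise.
Weight: 5.14 × 9.8 = 50.37 N down at 0.819 m → arm 0.819 m, τ = 50.37 × 0.819 = 41.25 N·m clockwise.
Total clockwise load moment = 231.8 N·m.
The cable tension T acts at 2.66 m; only its component perpendicular to the boom, T sinθ, produces torque. sin 54.7° = 0.8161.
Στ = 0 ⇒ T × 2.66 × 0.8161 = 231.8 ⇒ T = 231.8 / 2.171 = 107 N.

T ≈ 107 N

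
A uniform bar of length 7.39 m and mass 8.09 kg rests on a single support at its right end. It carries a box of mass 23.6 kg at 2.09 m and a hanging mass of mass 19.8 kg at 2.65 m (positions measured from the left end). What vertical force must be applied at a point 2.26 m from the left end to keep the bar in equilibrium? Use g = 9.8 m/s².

F ≈ 475 N

About the right end:
Beam weight: 8.09 × 9.8 = 79.28 N down at 3.695 m → arm 3.695 m, τ = 79.28 × 3.695 = 292.9 N·m counterclockwise.
Box: 23.6 × 9.8 = 231.3 N down at 2.09 m → arm 5.3 m, τ = 231.3 × 5.3 = 1226 N·m counterclockwise.
Hanging mass: 19.8 × 9.8 = 194 N down at 2.65 m → arm 4.74 m, τ = 194 × 4.74 = 919.6 N·m counterclockwise.
Net moment of the loads = 2438 N·m counterclockwise.
The upward force F acts at a point 2.26 m from the left end, arm 5.13 m, giving F × 5.13 clockwise.
Balancing moments: F × 5.13 = 2438, giving F = 2438 / 5.13 = 475 N.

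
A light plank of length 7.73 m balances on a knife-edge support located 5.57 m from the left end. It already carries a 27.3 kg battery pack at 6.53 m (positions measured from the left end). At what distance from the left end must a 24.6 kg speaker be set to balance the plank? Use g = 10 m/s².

Sum moments about the knife-edge support (at 5.57 m from the left end) (the support reaction has zero arm there).
Battery pack: 27.3 × 10 = 273 N down at 6.53 m → arm 0.96 m, τ = 273 × 0.96 = 262.1 N·m clockwise.
Net moment of existing loads = 262.1 N·m clockwise.
The speaker weighs 24.6 × 10 = 246 N and must supply an equal counterclockwise moment, so its lever arm about the knife-edge support is 262.1 / 246 = 1.07 m.
That puts it at 5.57 − 1.07 = 4.5 m from the left end.

x ≈ 4.5 m from the left end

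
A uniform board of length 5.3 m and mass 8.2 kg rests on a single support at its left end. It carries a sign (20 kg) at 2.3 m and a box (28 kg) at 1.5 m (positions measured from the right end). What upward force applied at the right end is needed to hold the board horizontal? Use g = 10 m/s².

Sum moments about the left end (the unknown pivot reaction has zero arm there).
Beam weight: 8.2 × 10 = 82 N down at 2.65 m → arm 2.65 m, τ = 82 × 2.65 = 217.3 N·m clockwise.
Sign: 20 × 10 = 200 N down at 2.3 m → arm 3 m, τ = 200 × 3 = 600 N·m clockwise.
Box: 28 × 10 = 280 N down at 1.5 m → arm 3.8 m, τ = 280 × 3.8 = 1064 N·m clockwise.
Net moment of the loads = 1881 N·m clockwise.
The upward force F acts at the right end, arm 5.3 m, giving F × 5.3 counterclockwise.
Balancing moments: F × 5.3 = 1881, giving F = 1881 / 5.3 = 355 N.

F ≈ 355 N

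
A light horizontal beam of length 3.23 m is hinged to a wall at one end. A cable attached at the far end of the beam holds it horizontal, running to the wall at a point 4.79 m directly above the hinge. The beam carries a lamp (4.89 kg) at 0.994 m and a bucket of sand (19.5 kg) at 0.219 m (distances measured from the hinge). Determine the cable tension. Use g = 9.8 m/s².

T ≈ 33.4 N

Choose the hinge as the axis so the unknown hinge reaction has zero arm there.
Lamp: 4.89 × 9.8 = 47.92 N down at 0.994 m → arm 0.994 m, τ = 47.92 × 0.994 = 47.63 N·m clockwise.
Bucket of sand: 19.5 × 9.8 = 191.1 N down at 0.219 m → arm 0.219 m, τ = 191.1 × 0.219 = 41.85 N·m clockwise.
Total clockwise load moment = 89.48 N·m.
The cable tension T acts at 3.23 m; only its component perpendicular to the beam, T sinθ, produces torque. sinθ = h/√(h²+d²) = 4.79/√(4.79²+3.23²) = 0.8291.
Στ = 0 ⇒ T × 3.23 × 0.8291 = 89.48 ⇒ T = 89.48 / 2.678 = 33.4 N.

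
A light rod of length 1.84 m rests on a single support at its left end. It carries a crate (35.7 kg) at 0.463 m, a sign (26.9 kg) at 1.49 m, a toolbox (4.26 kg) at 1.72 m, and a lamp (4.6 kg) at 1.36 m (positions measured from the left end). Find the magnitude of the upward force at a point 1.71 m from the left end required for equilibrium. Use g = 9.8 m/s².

Take moments about the left end.
Crate: 35.7 × 9.8 = 349.9 N down at 0.463 m → arm 0.463 m, τ = 349.9 × 0.463 = 162 N·m clockwise.
Sign: 26.9 × 9.8 = 263.6 N down at 1.49 m → arm 1.49 m, τ = 263.6 × 1.49 = 392.8 N·m clockwise.
Toolbox: 4.26 × 9.8 = 41.75 N down at 1.72 m → arm 1.72 m, τ = 41.75 × 1.72 = 71.81 N·m clockwise.
Lamp: 4.6 × 9.8 = 45.08 N down at 1.36 m → arm 1.36 m, τ = 45.08 × 1.36 = 61.31 N·m clockwise.
Net moment of the loads = 687.9 N·m clockwise.
The upward force F acts at a point 1.71 m from the left end, arm 1.71 m, giving F × 1.71 counterclockwise.
Setting net torque to zero: F × 1.71 = 687.9 → F = 687.9 / 1.71 = 402 N.

F ≈ 402 N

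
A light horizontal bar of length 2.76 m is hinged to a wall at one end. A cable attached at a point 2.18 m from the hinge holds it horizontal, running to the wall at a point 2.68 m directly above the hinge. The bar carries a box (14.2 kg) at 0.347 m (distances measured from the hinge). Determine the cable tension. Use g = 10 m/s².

Take moments about the hinge.
Box: 14.2 × 10 = 142 N down at 0.347 m → arm 0.347 m, τ = 142 × 0.347 = 49.27 N·m clockwise.
Total clockwise load moment = 49.27 N·m.
The cable tension T acts at 2.18 m; only its component perpendicular to the bar, T sinθ, produces torque. sinθ = h/√(h²+d²) = 2.68/√(2.68²+2.18²) = 0.7758.
Setting net torque to zero: T × 2.18 × 0.7758 = 49.27 → T = 49.27 / 1.691 = 29.1 N.

T ≈ 29.1 N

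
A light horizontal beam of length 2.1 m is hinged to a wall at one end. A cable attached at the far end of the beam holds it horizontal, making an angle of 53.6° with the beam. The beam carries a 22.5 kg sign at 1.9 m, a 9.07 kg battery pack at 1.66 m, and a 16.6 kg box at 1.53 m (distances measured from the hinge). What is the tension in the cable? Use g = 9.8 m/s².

T ≈ 482 N

About the hinge:
Sign: 22.5 × 9.8 = 220.5 N down at 1.9 m → arm 1.9 m, τ = 220.5 × 1.9 = 418.9 N·m clockwise.
Battery pack: 9.07 × 9.8 = 88.89 N down at 1.66 m → arm 1.66 m, τ = 88.89 × 1.66 = 147.6 N·m clockwise.
Box: 16.6 × 9.8 = 162.7 N down at 1.53 m → arm 1.53 m, τ = 162.7 × 1.53 = 248.9 N·m clockwise.
Total clockwise load moment = 815.4 N·m.
The cable tension T acts at 2.1 m; only its component perpendicular to the beam, T sinθ, produces torque. sin 53.6° = 0.8049.
Setting net torque to zero: T × 2.1 × 0.8049 = 815.4 → T = 815.4 / 1.69 = 482 N.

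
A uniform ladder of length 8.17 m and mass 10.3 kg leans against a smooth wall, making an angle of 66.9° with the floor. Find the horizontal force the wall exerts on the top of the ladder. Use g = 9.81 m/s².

N_wall ≈ 21.5 N

Choose the foot of the ladder as the axis so the floor normal and friction both act there and drop out.
Ladder weight 10.3×9.81 = 101 N acts at 4.085 m along the ladder; its horizontal arm is 4.085·cos66.9° = 1.603 m → τ = 161.9 N·m clockwise.
Wall normal N acts horizontally at the top; its moment arm is the height L sinθ = 8.17·sin66.9° = 7.515 m, counterclockwise.
Balancing moments: N × 7.515 = 161.9, giving N = 21.5 N.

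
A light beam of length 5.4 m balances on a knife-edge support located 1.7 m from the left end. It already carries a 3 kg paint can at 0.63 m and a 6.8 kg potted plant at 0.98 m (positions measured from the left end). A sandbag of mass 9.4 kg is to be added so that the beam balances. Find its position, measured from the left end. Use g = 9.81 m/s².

Take moments about the knife-edge support (at 1.7 m from the left end).
Paint can: 3 × 9.81 = 29.43 N down at 0.63 m → arm 1.07 m, τ = 29.43 × 1.07 = 31.49 N·m counterclockwise.
Potted plant: 6.8 × 9.81 = 66.71 N down at 0.98 m → arm 0.72 m, τ = 66.71 × 0.72 = 48.03 N·m counterclockwise.
Net moment of existing loads = 79.52 N·m counterclockwise.
The sandbag weighs 9.4 × 9.81 = 92.21 N and must supply an equal clockwise moment, so its lever arm about the knife-edge support is 79.52 / 92.21 = 0.862 m.
That puts it at 1.7 + 0.862 = 2.56 m from the left end.

x ≈ 2.56 m from the left end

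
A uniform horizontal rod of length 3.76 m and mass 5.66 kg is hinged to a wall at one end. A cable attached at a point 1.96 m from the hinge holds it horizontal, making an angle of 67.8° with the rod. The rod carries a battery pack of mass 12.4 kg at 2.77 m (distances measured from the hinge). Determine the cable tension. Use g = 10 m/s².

Choose the hinge as the axis so the unknown hinge reaction has zero arm there.
Beam weight: 5.66 × 10 = 56.6 N down at 1.88 m → arm 1.88 m, τ = 56.6 × 1.88 = 106.4 N·m clockwise.
Battery pack: 12.4 × 10 = 124 N down at 2.77 m → arm 2.77 m, τ = 124 × 2.77 = 343.5 N·m clockwise.
Total clockwise load moment = 449.9 N·m.
The cable tension T acts at 1.96 m; only its component perpendicular to the rod, T sinθ, produces torque. sin 67.8° = 0.9259.
Balancing moments: T × 1.96 × 0.9259 = 449.9, giving T = 449.9 / 1.815 = 248 N.

T ≈ 248 N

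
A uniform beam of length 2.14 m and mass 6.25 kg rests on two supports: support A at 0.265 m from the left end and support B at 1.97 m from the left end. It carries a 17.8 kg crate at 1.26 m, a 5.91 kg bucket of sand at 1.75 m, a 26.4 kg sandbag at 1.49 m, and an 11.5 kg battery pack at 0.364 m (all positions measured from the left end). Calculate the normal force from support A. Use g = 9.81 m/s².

R_A ≈ 292 N

Take moments about support B.
Beam weight: 6.25 × 9.81 = 61.31 N down at 1.07 m → arm 0.9 m, τ = 61.31 × 0.9 = 55.18 N·m counterclockwise.
Crate: 17.8 × 9.81 = 174.6 N down at 1.26 m → arm 0.71 m, τ = 174.6 × 0.71 = 124 N·m counterclockwise.
Bucket of sand: 5.91 × 9.81 = 57.98 N down at 1.75 m → arm 0.22 m, τ = 57.98 × 0.22 = 12.76 N·m counterclockwise.
Sandbag: 26.4 × 9.81 = 259 N down at 1.49 m → arm 0.48 m, τ = 259 × 0.48 = 124.3 N·m counterclockwise.
Battery pack: 11.5 × 9.81 = 112.8 N down at 0.364 m → arm 1.606 m, τ = 112.8 × 1.606 = 181.2 N·m counterclockwise.
Net load moment about support B = 497.4 N·m counterclockwise.
Reaction R at support A is upward at 0.265 m, arm 1.705 m → moment R × 1.705 clockwise.
Balancing moments: R × 1.705 = 497.4, giving R = 292 N.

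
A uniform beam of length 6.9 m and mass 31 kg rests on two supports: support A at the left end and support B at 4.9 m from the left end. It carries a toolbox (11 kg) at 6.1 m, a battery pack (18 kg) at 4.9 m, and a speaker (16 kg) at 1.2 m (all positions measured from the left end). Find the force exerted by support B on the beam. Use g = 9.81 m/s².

R_B ≈ 563 N

Taking torques about support A:
Beam weight: 31 × 9.81 = 304.1 N down at 3.45 m → arm 3.45 m, τ = 304.1 × 3.45 = 1049 N·m clockwise.
Toolbox: 11 × 9.81 = 107.9 N down at 6.1 m → arm 6.1 m, τ = 107.9 × 6.1 = 658.2 N·m clockwise.
Battery pack: 18 × 9.81 = 176.6 N down at 4.9 m → arm 4.9 m, τ = 176.6 × 4.9 = 865.3 N·m clockwise.
Speaker: 16 × 9.81 = 157 N down at 1.2 m → arm 1.2 m, τ = 157 × 1.2 = 188.4 N·m clockwise.
Net load moment about support A = 2761 N·m clockwise.
Reaction R at support B is upward at 4.9 m, arm 4.9 m → moment R × 4.9 counterclockwise.
For rotational equilibrium, R × 4.9 = 2761, so R = 563 N.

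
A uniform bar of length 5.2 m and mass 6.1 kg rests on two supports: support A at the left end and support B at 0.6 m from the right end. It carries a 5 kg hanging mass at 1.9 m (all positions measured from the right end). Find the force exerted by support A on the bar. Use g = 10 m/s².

Choose support B as the axis so its reaction then has zero moment arm.
Beam weight: 6.1 × 10 = 61 N down at 2.6 m → arm 2 m, τ = 61 × 2 = 122 N·m counterclockwise.
Hanging mass: 5 × 10 = 50 N down at 1.9 m → arm 1.3 m, τ = 50 × 1.3 = 65 N·m counterclockwise.
Net load moment about support B = 187 N·m counterclockwise.
Reaction R at support A is upward at 5.2 m, arm 4.6 m → moment R × 4.6 clockwise.
Setting net torque to zero: R × 4.6 = 187 → R = 40.7 N.

R_A ≈ 40.7 N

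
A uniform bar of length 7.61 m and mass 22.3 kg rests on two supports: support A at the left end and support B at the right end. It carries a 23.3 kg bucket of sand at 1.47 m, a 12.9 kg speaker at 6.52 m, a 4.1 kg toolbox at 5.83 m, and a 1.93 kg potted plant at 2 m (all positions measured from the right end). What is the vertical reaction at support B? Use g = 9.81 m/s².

R_B ≈ 335 N

About support A:
Beam weight: 22.3 × 9.81 = 218.8 N down at 3.805 m → arm 3.805 m, τ = 218.8 × 3.805 = 832.5 N·m clockwise.
Bucket of sand: 23.3 × 9.81 = 228.6 N down at 1.47 m → arm 6.14 m, τ = 228.6 × 6.14 = 1404 N·m clockwise.
Speaker: 12.9 × 9.81 = 126.5 N down at 6.52 m → arm 1.09 m, τ = 126.5 × 1.09 = 137.9 N·m clockwise.
Toolbox: 4.1 × 9.81 = 40.22 N down at 5.83 m → arm 1.78 m, τ = 40.22 × 1.78 = 71.59 N·m clockwise.
Potted plant: 1.93 × 9.81 = 18.93 N down at 2 m → arm 5.61 m, τ = 18.93 × 5.61 = 106.2 N·m clockwise.
Net load moment about support A = 2552 N·m clockwise.
Reaction R at support B is upward at 0 m, arm 7.61 m → moment R × 7.61 counterclockwise.
Balancing moments: R × 7.61 = 2552, giving R = 335 N.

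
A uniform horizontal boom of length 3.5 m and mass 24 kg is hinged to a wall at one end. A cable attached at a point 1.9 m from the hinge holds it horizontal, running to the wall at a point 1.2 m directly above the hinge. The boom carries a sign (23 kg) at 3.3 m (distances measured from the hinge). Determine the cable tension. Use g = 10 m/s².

About the hinge:
Beam weight: 24 × 10 = 240 N down at 1.75 m → arm 1.75 m, τ = 240 × 1.75 = 420 N·m clockwise.
Sign: 23 × 10 = 230 N down at 3.3 m → arm 3.3 m, τ = 230 × 3.3 = 759 N·m clockwise.
Total clockwise load moment = 1179 N·m.
The cable tension T acts at 1.9 m; only its component perpendicular to the boom, T sinθ, produces torque. sinθ = h/√(h²+d²) = 1.2/√(1.2²+1.9²) = 0.534.
Στ = 0 ⇒ T × 1.9 × 0.534 = 1179 ⇒ T = 1179 / 1.015 = 1160 N.

T ≈ 1160 N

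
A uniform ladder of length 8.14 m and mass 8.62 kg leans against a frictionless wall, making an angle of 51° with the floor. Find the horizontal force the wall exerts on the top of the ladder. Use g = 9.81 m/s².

Choose the foot of the ladder as the axis so the floor normal and friction both act there and drop out.
Ladder weight 8.62×9.81 = 84.56 N acts at 4.07 m along the ladder; its horizontal arm is 4.07·cos51° = 2.561 m → τ = 216.6 N·m clockwise.
Wall normal N acts horizontally at the top; its moment arm is the height L sinθ = 8.14·sin51° = 6.326 m, counterclockwise.
Στ = 0 ⇒ N × 6.326 = 216.6 ⇒ N = 34.2 N.

N_wall ≈ 34.2 N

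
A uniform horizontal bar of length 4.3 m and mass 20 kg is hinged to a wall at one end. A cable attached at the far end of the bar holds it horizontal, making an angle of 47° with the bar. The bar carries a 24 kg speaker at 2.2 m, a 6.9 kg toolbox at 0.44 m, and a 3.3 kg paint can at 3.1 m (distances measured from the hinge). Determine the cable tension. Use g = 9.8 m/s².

T ≈ 340 N

Taking torques about the hinge:
Beam weight: 20 × 9.8 = 196 N down at 2.15 m → arm 2.15 m, τ = 196 × 2.15 = 421.4 N·m clockwise.
Speaker: 24 × 9.8 = 235.2 N down at 2.2 m → arm 2.2 m, τ = 235.2 × 2.2 = 517.4 N·m clockwise.
Toolbox: 6.9 × 9.8 = 67.62 N down at 0.44 m → arm 0.44 m, τ = 67.62 × 0.44 = 29.75 N·m clockwise.
Paint can: 3.3 × 9.8 = 32.34 N down at 3.1 m → arm 3.1 m, τ = 32.34 × 3.1 = 100.3 N·m clockwise.
Total clockwise load moment = 1069 N·m.
The cable tension T acts at 4.3 m; only its component perpendicular to the bar, T sinθ, produces torque. sin 47° = 0.7314.
Setting net torque to zero: T × 4.3 × 0.7314 = 1069 → T = 1069 / 3.145 = 340 N.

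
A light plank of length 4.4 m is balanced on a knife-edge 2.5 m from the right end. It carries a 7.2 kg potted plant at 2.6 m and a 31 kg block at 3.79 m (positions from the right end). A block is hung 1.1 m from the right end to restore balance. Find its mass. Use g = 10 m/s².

Take moments about the knife-edge (at 2.5 m from the right end).
Potted plant: 7.2 × 10 = 72 N down at 2.6 m → arm 0.1 m, τ = 72 × 0.1 = 7.2 N·m counterclockwise.
Block: 31 × 10 = 310 N down at 3.79 m → arm 1.29 m, τ = 310 × 1.29 = 399.9 N·m counterclockwise.
Net moment of known loads = 407.1 N·m counterclockwise.
An unknown mass m at 1.1 m has arm 1.4 m; its moment is m·g·1.4 clockwise.
For rotational equilibrium, m × 10 × 1.4 = 407.1, so m = 407.1 / (10 × 1.4) = 29.1 kg.

m ≈ 29.1 kg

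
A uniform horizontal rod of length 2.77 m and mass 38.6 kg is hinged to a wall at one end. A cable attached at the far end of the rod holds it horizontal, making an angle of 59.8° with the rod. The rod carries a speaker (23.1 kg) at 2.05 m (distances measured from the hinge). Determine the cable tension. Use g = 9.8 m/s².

About the hinge:
Beam weight: 38.6 × 9.8 = 378.3 N down at 1.385 m → arm 1.385 m, τ = 378.3 × 1.385 = 523.9 N·m clockwise.
Speaker: 23.1 × 9.8 = 226.4 N down at 2.05 m → arm 2.05 m, τ = 226.4 × 2.05 = 464.1 N·m clockwise.
Total clockwise load moment = 988 N·m.
The cable tension T acts at 2.77 m; only its component perpendicular to the rod, T sinθ, produces torque. sin 59.8° = 0.8643.
Setting net torque to zero: T × 2.77 × 0.8643 = 988 → T = 988 / 2.394 = 413 N.

T ≈ 413 N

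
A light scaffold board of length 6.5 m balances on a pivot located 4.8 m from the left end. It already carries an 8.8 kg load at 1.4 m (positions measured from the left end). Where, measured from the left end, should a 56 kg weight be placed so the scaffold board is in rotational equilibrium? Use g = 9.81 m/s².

x ≈ 5.33 m from the left end

Choose the pivot (at 4.8 m from the left end) as the axis so the support reaction has zero arm there.
Load: 8.8 × 9.81 = 86.33 N down at 1.4 m → arm 3.4 m, τ = 86.33 × 3.4 = 293.5 N·m counterclockwise.
Net moment of existing loads = 293.5 N·m counterclockwise.
The weight weighs 56 × 9.81 = 549.4 N and must supply an equal clockwise moment, so its lever arm about the pivot is 293.5 / 549.4 = 0.534 m.
That puts it at 4.8 + 0.534 = 5.33 m from the left end.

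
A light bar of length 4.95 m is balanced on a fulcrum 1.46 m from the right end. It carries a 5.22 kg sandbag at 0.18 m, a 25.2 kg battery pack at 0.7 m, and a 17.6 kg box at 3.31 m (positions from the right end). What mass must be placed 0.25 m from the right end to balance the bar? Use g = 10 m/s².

m ≈ 5.56 kg

Take moments about the fulcrum (at 1.46 m from the right end).
Sandbag: 5.22 × 10 = 52.2 N down at 0.18 m → arm 1.28 m, τ = 52.2 × 1.28 = 66.82 N·m clockwise.
Battery pack: 25.2 × 10 = 252 N down at 0.7 m → arm 0.76 m, τ = 252 × 0.76 = 191.5 N·m clockwise.
Box: 17.6 × 10 = 176 N down at 3.31 m → arm 1.85 m, τ = 176 × 1.85 = 325.6 N·m counterclockwise.
Net moment of known loads = 67.28 N·m counterclockwise.
An unknown mass m at 0.25 m has arm 1.21 m; its moment is m·g·1.21 clockwise.
For rotational equilibrium, m × 10 × 1.21 = 67.28, so m = 67.28 / (10 × 1.21) = 5.56 kg.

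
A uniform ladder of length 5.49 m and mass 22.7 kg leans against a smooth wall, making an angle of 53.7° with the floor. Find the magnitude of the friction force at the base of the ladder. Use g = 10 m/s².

f ≈ 83.4 N

Choose the foot of the ladder as the axis so the floor normal and friction both act there and drop out.
Ladder weight 22.7×10 = 227 N acts at 2.745 m along the ladder; its horizontal arm is 2.745·cos53.7° = 1.625 m → τ = 368.9 N·m clockwise.
Wall normal N acts horizontally at the top; its moment arm is the height L sinθ = 5.49·sin53.7° = 4.425 m, counterclockwise.
For rotational equilibrium, N × 4.425 = 368.9, so N = 83.4 N.
ΣFx = 0: friction at the foot balances the wall's push, so f = N_wall = 83.4 N.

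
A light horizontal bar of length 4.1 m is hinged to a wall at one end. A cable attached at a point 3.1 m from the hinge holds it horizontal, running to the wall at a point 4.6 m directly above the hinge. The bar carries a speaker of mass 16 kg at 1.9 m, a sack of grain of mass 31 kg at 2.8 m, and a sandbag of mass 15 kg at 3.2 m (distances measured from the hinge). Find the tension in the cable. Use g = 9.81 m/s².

T ≈ 630 N

Choose the hinge as the axis so the unknown hinge reaction has zero arm there.
Speaker: 16 × 9.81 = 157 N down at 1.9 m → arm 1.9 m, τ = 157 × 1.9 = 298.3 N·m clockwise.
Sack of grain: 31 × 9.81 = 304.1 N down at 2.8 m → arm 2.8 m, τ = 304.1 × 2.8 = 851.5 N·m clockwise.
Sandbag: 15 × 9.81 = 147.2 N down at 3.2 m → arm 3.2 m, τ = 147.2 × 3.2 = 471 N·m clockwise.
Total clockwise load moment = 1621 N·m.
The cable tension T acts at 3.1 m; only its component perpendicular to the bar, T sinθ, produces torque. sinθ = h/√(h²+d²) = 4.6/√(4.6²+3.1²) = 0.8293.
Balancing moments: T × 3.1 × 0.8293 = 1621, giving T = 1621 / 2.571 = 630 N.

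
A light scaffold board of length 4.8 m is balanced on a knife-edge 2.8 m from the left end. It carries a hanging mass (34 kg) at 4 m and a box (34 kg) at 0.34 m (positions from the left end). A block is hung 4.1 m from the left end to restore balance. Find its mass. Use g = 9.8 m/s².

About the knife-edge (at 2.8 m from the left end):
Hanging mass: 34 × 9.8 = 333.2 N down at 4 m → arm 1.2 m, τ = 333.2 × 1.2 = 399.8 N·m clockwise.
Box: 34 × 9.8 = 333.2 N down at 0.34 m → arm 2.46 m, τ = 333.2 × 2.46 = 819.7 N·m counterclockwise.
Net moment of known loads = 419.9 N·m counterclockwise.
An unknown mass m at 4.1 m has arm 1.3 m; its moment is m·g·1.3 clockwise.
Setting net torque to zero: m × 9.8 × 1.3 = 419.9 → m = 419.9 / (9.8 × 1.3) = 33 kg.

m ≈ 33 kg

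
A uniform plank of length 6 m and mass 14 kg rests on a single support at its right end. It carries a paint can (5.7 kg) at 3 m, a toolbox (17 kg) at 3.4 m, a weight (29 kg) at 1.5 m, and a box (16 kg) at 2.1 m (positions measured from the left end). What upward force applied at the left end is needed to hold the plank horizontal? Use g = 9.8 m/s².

Take moments about the right end.
Beam weight: 14 × 9.8 = 137.2 N down at 3 m → arm 3 m, τ = 137.2 × 3 = 411.6 N·m counterclockwise.
Paint can: 5.7 × 9.8 = 55.86 N down at 3 m → arm 3 m, τ = 55.86 × 3 = 167.6 N·m counterclockwise.
Toolbox: 17 × 9.8 = 166.6 N down at 3.4 m → arm 2.6 m, τ = 166.6 × 2.6 = 433.2 N·m counterclockwise.
Weight: 29 × 9.8 = 284.2 N down at 1.5 m → arm 4.5 m, τ = 284.2 × 4.5 = 1279 N·m counterclockwise.
Box: 16 × 9.8 = 156.8 N down at 2.1 m → arm 3.9 m, τ = 156.8 × 3.9 = 611.5 N·m counterclockwise.
Net moment of the loads = 2903 N·m counterclockwise.
The upward force F acts at the left end, arm 6 m, giving F × 6 clockwise.
Setting net torque to zero: F × 6 = 2903 → F = 2903 / 6 = 484 N.

F ≈ 484 N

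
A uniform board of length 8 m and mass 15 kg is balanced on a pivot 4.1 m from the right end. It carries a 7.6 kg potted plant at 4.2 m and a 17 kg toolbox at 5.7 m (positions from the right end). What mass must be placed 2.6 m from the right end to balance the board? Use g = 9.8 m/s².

Choose the pivot (at 4.1 m from the right end) as the axis so the support reaction has zero arm there.
Beam weight: 15 × 9.8 = 147 N down at 4 m → arm 0.1 m, τ = 147 × 0.1 = 14.7 N·m clockwise.
Potted plant: 7.6 × 9.8 = 74.48 N down at 4.2 m → arm 0.1 m, τ = 74.48 × 0.1 = 7.448 N·m counterclockwise.
Toolbox: 17 × 9.8 = 166.6 N down at 5.7 m → arm 1.6 m, τ = 166.6 × 1.6 = 266.6 N·m counterclockwise.
Net moment of known loads = 259.3 N·m counterclockwise.
An unknown mass m at 2.6 m has arm 1.5 m; its moment is m·g·1.5 clockwise.
Setting net torque to zero: m × 9.8 × 1.5 = 259.3 → m = 259.3 / (9.8 × 1.5) = 17.6 kg.

m ≈ 17.6 kg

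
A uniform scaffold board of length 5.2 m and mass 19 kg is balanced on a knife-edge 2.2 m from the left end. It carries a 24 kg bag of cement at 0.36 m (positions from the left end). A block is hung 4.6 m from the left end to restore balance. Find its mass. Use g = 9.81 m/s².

m ≈ 15.2 kg

Sum moments about the knife-edge (at 2.2 m from the left end) (the support reaction has zero arm there).
Beam weight: 19 × 9.81 = 186.4 N down at 2.6 m → arm 0.4 m, τ = 186.4 × 0.4 = 74.56 N·m clockwise.
Bag of cement: 24 × 9.81 = 235.4 N down at 0.36 m → arm 1.84 m, τ = 235.4 × 1.84 = 433.1 N·m counterclockwise.
Net moment of known loads = 358.5 N·m counterclockwise.
An unknown mass m at 4.6 m has arm 2.4 m; its moment is m·g·2.4 clockwise.
For rotational equilibrium, m × 9.81 × 2.4 = 358.5, so m = 358.5 / (9.81 × 2.4) = 15.2 kg.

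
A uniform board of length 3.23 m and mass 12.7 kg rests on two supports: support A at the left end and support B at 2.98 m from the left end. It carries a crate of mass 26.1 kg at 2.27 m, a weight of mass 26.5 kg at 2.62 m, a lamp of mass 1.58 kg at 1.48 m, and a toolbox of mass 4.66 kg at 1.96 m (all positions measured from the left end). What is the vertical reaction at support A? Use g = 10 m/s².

Taking torques about support B:
Beam weight: 12.7 × 10 = 127 N down at 1.615 m → arm 1.365 m, τ = 127 × 1.365 = 173.4 N·m counterclockwise.
Crate: 26.1 × 10 = 261 N down at 2.27 m → arm 0.71 m, τ = 261 × 0.71 = 185.3 N·m counterclockwise.
Weight: 26.5 × 10 = 265 N down at 2.62 m → arm 0.36 m, τ = 265 × 0.36 = 95.4 N·m counterclockwise.
Lamp: 1.58 × 10 = 15.8 N down at 1.48 m → arm 1.5 m, τ = 15.8 × 1.5 = 23.7 N·m counterclockwise.
Toolbox: 4.66 × 10 = 46.6 N down at 1.96 m → arm 1.02 m, τ = 46.6 × 1.02 = 47.53 N·m counterclockwise.
Net load moment about support B = 525.3 N·m counterclockwise.
Reaction R at support A is upward at 0 m, arm 2.98 m → moment R × 2.98 clockwise.
For rotational equilibrium, R × 2.98 = 525.3, so R = 176 N.

R_A ≈ 176 N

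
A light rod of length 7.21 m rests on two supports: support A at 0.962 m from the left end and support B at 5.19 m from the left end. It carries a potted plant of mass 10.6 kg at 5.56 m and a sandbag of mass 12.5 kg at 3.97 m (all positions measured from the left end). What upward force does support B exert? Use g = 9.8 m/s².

R_B ≈ 200 N

Sum moments about support A (its reaction then has zero moment arm).
Potted plant: 10.6 × 9.8 = 103.9 N down at 5.56 m → arm 4.598 m, τ = 103.9 × 4.598 = 477.7 N·m clockwise.
Sandbag: 12.5 × 9.8 = 122.5 N down at 3.97 m → arm 3.008 m, τ = 122.5 × 3.008 = 368.5 N·m clockwise.
Net load moment about support A = 846.2 N·m clockwise.
Reaction R at support B is upward at 5.19 m, arm 4.228 m → moment R × 4.228 counterclockwise.
Στ = 0 ⇒ R × 4.228 = 846.2 ⇒ R = 200 N.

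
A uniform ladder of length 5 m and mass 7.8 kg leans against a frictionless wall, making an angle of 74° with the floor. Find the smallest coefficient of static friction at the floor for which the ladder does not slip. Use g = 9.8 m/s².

Taking torques about the foot of the ladder:
Ladder weight 7.8×9.8 = 76.44 N acts at 2.5 m along the ladder; its horizontal arm is 2.5·cos74° = 0.6891 m → τ = 52.67 N·m clockwise.
Wall normal N acts horizontally at the top; its moment arm is the height L sinθ = 5·sin74° = 4.806 m, counterclockwise.
Setting net torque to zero: N × 4.806 = 52.67 → N = 10.96 N.
ΣFx = 0 ⇒ f = N_wall = 10.96 N. ΣFy = 0 ⇒ N_floor = 76.44 N.
μ_min = f / N_floor = 10.96 / 76.44 = 0.143.

μ_min ≈ 0.143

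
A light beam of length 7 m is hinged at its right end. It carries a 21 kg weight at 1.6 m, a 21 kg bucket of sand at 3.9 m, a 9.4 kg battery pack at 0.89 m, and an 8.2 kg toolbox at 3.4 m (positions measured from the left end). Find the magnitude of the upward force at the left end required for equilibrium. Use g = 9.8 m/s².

Taking torques about the right end:
Weight: 21 × 9.8 = 205.8 N down at 1.6 m → arm 5.4 m, τ = 205.8 × 5.4 = 1111 N·m counterclockwise.
Bucket of sand: 21 × 9.8 = 205.8 N down at 3.9 m → arm 3.1 m, τ = 205.8 × 3.1 = 638 N·m counterclockwise.
Battery pack: 9.4 × 9.8 = 92.12 N down at 0.89 m → arm 6.11 m, τ = 92.12 × 6.11 = 562.9 N·m counterclockwise.
Toolbox: 8.2 × 9.8 = 80.36 N down at 3.4 m → arm 3.6 m, τ = 80.36 × 3.6 = 289.3 N·m counterclockwise.
Net moment of the loads = 2601 N·m counterclockwise.
The upward force F acts at the left end, arm 7 m, giving F × 7 clockwise.
For rotational equilibrium, F × 7 = 2601, so F = 2601 / 7 = 372 N.

F ≈ 372 N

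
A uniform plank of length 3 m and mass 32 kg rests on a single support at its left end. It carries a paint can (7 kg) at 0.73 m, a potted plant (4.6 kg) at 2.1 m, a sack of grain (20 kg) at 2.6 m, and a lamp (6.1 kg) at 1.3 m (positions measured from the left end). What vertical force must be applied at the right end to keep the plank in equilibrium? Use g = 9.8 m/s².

Choose the left end as the axis so the unknown pivot reaction has zero arm there.
Beam weight: 32 × 9.8 = 313.6 N down at 1.5 m → arm 1.5 m, τ = 313.6 × 1.5 = 470.4 N·m clockwise.
Paint can: 7 × 9.8 = 68.6 N down at 0.73 m → arm 0.73 m, τ = 68.6 × 0.73 = 50.08 N·m clockwise.
Potted plant: 4.6 × 9.8 = 45.08 N down at 2.1 m → arm 2.1 m, τ = 45.08 × 2.1 = 94.67 N·m clockwise.
Sack of grain: 20 × 9.8 = 196 N down at 2.6 m → arm 2.6 m, τ = 196 × 2.6 = 509.6 N·m clockwise.
Lamp: 6.1 × 9.8 = 59.78 N down at 1.3 m → arm 1.3 m, τ = 59.78 × 1.3 = 77.71 N·m clockwise.
Net moment of the loads = 1202 N·m clockwise.
The upward force F acts at the right end, arm 3 m, giving F × 3 counterclockwise.
For rotational equilibrium, F × 3 = 1202, so F = 1202 / 3 = 401 N.

F ≈ 401 N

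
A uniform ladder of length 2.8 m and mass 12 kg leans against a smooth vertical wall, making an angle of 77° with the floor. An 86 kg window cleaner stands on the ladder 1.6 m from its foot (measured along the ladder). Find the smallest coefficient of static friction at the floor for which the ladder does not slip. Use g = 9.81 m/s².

μ_min ≈ 0.13

Take moments about the foot of the ladder.
Ladder weight 12×9.81 = 117.7 N acts at 1.4 m along the ladder; its horizontal arm is 1.4·cos77° = 0.3149 m → τ = 37.06 N·m clockwise.
Window cleaner: 86×9.81 = 843.7 N at 1.6 m → arm 0.3599 m → τ = 303.6 N·m clockwise.
Wall normal N acts horizontally at the top; its moment arm is the height L sinθ = 2.8·sin77° = 2.728 m, counterclockwise.
Setting net torque to zero: N × 2.728 = 340.7 → N = 124.9 N.
ΣFx = 0 ⇒ f = N_wall = 124.9 N. ΣFy = 0 ⇒ N_floor = 961.4 N.
μ_min = f / N_floor = 124.9 / 961.4 = 0.13.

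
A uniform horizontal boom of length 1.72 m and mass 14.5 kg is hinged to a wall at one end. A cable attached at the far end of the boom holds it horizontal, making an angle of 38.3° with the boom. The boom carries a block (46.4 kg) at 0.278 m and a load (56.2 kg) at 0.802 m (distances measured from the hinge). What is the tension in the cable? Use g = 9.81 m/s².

Choose the hinge as the axis so the unknown hinge reaction has zero arm there.
Beam weight: 14.5 × 9.81 = 142.2 N down at 0.86 m → arm 0.86 m, τ = 142.2 × 0.86 = 122.3 N·m clockwise.
Block: 46.4 × 9.81 = 455.2 N down at 0.278 m → arm 0.278 m, τ = 455.2 × 0.278 = 126.5 N·m clockwise.
Load: 56.2 × 9.81 = 551.3 N down at 0.802 m → arm 0.802 m, τ = 551.3 × 0.802 = 442.1 N·m clockwise.
Total clockwise load moment = 690.9 N·m.
The cable tension T acts at 1.72 m; only its component perpendicular to the boom, T sinθ, produces torque. sin 38.3° = 0.6198.
Στ = 0 ⇒ T × 1.72 × 0.6198 = 690.9 ⇒ T = 690.9 / 1.066 = 648 N.

T ≈ 648 N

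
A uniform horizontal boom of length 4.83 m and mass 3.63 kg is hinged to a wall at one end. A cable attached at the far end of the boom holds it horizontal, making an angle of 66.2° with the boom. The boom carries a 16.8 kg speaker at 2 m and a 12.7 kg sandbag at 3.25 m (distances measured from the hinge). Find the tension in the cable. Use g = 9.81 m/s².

Taking torques about the hinge:
Beam weight: 3.63 × 9.81 = 35.61 N down at 2.415 m → arm 2.415 m, τ = 35.61 × 2.415 = 86 N·m clockwise.
Speaker: 16.8 × 9.81 = 164.8 N down at 2 m → arm 2 m, τ = 164.8 × 2 = 329.6 N·m clockwise.
Sandbag: 12.7 × 9.81 = 124.6 N down at 3.25 m → arm 3.25 m, τ = 124.6 × 3.25 = 404.9 N·m clockwise.
Total clockwise load moment = 820.5 N·m.
The cable tension T acts at 4.83 m; only its component perpendicular to the boom, T sinθ, produces torque. sin 66.2° = 0.915.
Στ = 0 ⇒ T × 4.83 × 0.915 = 820.5 ⇒ T = 820.5 / 4.419 = 186 N.

T ≈ 186 N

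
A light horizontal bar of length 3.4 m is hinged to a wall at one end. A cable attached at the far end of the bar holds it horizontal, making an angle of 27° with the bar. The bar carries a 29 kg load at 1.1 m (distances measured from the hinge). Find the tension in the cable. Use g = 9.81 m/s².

T ≈ 203 N

Taking torques about the hinge:
Load: 29 × 9.81 = 284.5 N down at 1.1 m → arm 1.1 m, τ = 284.5 × 1.1 = 313 N·m clockwise.
Total clockwise load moment = 313 N·m.
The cable tension T acts at 3.4 m; only its component perpendicular to the bar, T sinθ, produces torque. sin 27° = 0.454.
Setting net torque to zero: T × 3.4 × 0.454 = 313 → T = 313 / 1.544 = 203 N.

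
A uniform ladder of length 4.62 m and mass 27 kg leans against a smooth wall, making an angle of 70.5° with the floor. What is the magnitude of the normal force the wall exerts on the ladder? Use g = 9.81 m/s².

N_wall ≈ 46.9 N

Take moments about the foot of the ladder.
Ladder weight 27×9.81 = 264.9 N acts at 2.31 m along the ladder; its horizontal arm is 2.31·cos70.5° = 0.7711 m → τ = 204.3 N·m clockwise.
Wall normal N acts horizontally at the top; its moment arm is the height L sinθ = 4.62·sin70.5° = 4.355 m, counterclockwise.
Στ = 0 ⇒ N × 4.355 = 204.3 ⇒ N = 46.9 N.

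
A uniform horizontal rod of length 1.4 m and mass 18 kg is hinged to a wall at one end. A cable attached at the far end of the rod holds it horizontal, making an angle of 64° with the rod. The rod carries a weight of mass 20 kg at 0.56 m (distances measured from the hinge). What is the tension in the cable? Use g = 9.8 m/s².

T ≈ 185 N

About the hinge:
Beam weight: 18 × 9.8 = 176.4 N down at 0.7 m → arm 0.7 m, τ = 176.4 × 0.7 = 123.5 N·m clockwise.
Weight: 20 × 9.8 = 196 N down at 0.56 m → arm 0.56 m, τ = 196 × 0.56 = 109.8 N·m clockwise.
Total clockwise load moment = 233.3 N·m.
The cable tension T acts at 1.4 m; only its component perpendicular to the rod, T sinθ, produces torque. sin 64° = 0.8988.
For rotational equilibrium, T × 1.4 × 0.8988 = 233.3, so T = 233.3 / 1.258 = 185 N.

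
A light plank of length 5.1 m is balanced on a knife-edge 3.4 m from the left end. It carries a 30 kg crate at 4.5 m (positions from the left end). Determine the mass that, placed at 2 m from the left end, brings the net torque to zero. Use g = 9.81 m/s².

m ≈ 23.6 kg

About the knife-edge (at 3.4 m from the left end):
Crate: 30 × 9.81 = 294.3 N down at 4.5 m → arm 1.1 m, τ = 294.3 × 1.1 = 323.7 N·m clockwise.
Net moment of known loads = 323.7 N·m clockwise.
An unknown mass m at 2 m has arm 1.4 m; its moment is m·g·1.4 counterclockwise.
For rotational equilibrium, m × 9.81 × 1.4 = 323.7, so m = 323.7 / (9.81 × 1.4) = 23.6 kg.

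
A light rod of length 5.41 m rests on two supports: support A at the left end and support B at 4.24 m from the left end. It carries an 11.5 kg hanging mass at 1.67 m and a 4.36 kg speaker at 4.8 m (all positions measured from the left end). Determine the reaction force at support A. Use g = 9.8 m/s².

Sum moments about support B (its reaction then has zero moment arm).
Hanging mass: 11.5 × 9.8 = 112.7 N down at 1.67 m → arm 2.57 m, τ = 112.7 × 2.57 = 289.6 N·m counterclockwise.
Speaker: 4.36 × 9.8 = 42.73 N down at 4.8 m → arm 0.56 m, τ = 42.73 × 0.56 = 23.93 N·m clockwise.
Net load moment about support B = 265.7 N·m counterclockwise.
Reaction R at support A is upward at 0 m, arm 4.24 m → moment R × 4.24 clockwise.
Setting net torque to zero: R × 4.24 = 265.7 → R = 62.7 N.

R_A ≈ 62.7 N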